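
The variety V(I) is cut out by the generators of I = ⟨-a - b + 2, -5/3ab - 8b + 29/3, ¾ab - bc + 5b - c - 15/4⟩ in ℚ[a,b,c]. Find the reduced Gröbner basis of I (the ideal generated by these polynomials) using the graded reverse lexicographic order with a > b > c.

f_1 = -a - b + 2, LT = a.
f_2 = -5/3ab - 8b + 29/3, LT = ab.
f_3 = ¾ab - bc + 5b - c - 15/4, LT = ab.

S(f_1,f_2): lcm = ab. S = b² - 34/5b + 29/5.
  leading term b²: no divisor's leading term divides it; move b² to the remainder.
  leading term b: no divisor's leading term divides it; move -34/5b to the remainder.
  leading term 1: no divisor's leading term divides it; move 29/5 to the remainder.
  remainder b² - 34/5b + 29/5 ≠ 0; add g_4 = b² - 34/5b + 29/5 to the basis.

S(f_1,f_3): lcm = ab. S = b² + 4/3bc - 26/3b + 4/3c + 5.
  leading term b²: subtract (1)·g_4 from b² + 4/3bc - 26/3b + 4/3c + 5 → 4/3bc - 28/15b + 4/3c - ⅘
  leading term bc: no divisor's leading term divides it; move 4/3bc to the remainder.
  leading term b: no divisor's leading term divides it; move -28/15b to the remainder.
  leading term c: no divisor's leading term divides it; move 4/3c to the remainder.
  leading term 1: no divisor's leading term divides it; move -⅘ to the remainder.
  remainder 4/3bc - 28/15b + 4/3c - ⅘ ≠ 0; add g_5 = 4/3bc - 28/15b + 4/3c - ⅘ to the basis.

S(f_2,f_3): lcm = ab. S = 4/3bc - 28/15b + 4/3c - ⅘.
  leading term bc: subtract (1)·g_5 from 4/3bc - 28/15b + 4/3c - ⅘ → 0
  remainder 0.

S(f_1,g_4): leading monomials are coprime, so the S-polynomial reduces to 0 (Buchberger's first criterion).
S(f_2,g_4): lcm = ab². S = 34/5ab + 24/5b² - 29/5a - 29/5b.
  leading term ab: subtract (-34/5b)·f_1 from 34/5ab + 24/5b² - 29/5a - 29/5b → -2b² - 29/5a + 39/5b
  leading term b²: subtract (-2)·g_4 from -2b² - 29/5a + 39/5b → -29/5a - 29/5b + 58/5
  leading term a: subtract (29/5)·f_1 from -29/5a - 29/5b + 58/5 → 0
  remainder 0.

S(f_3,g_4): lcm = ab². S = -4/3b²c + 34/5ab + 20/3b² - 4/3bc - 29/5a - 5b.
  leading term b²c: subtract (-4/3c)·g_4 from -4/3b²c + 34/5ab + 20/3b² - 4/3bc - 29/5a - 5b → 34/5ab + 20/3b² - 52/5bc - 29/5a - 5b + 116/15c
  leading term ab: subtract (-34/5b)·f_1 from 34/5ab + 20/3b² - 52/5bc - 29/5a - 5b + 116/15c → -2/15b² - 52/5bc - 29/5a + 43/5b + 116/15c
  leading term b²: subtract (-2/15)·g_4 from -2/15b² - 52/5bc - 29/5a + 43/5b + 116/15c → -52/5bc - 29/5a + 577/75b + 116/15c + 58/75
  leading term bc: subtract (-39/5)·g_5 from -52/5bc - 29/5a + 577/75b + 116/15c + 58/75 → -29/5a - 103/15b + 272/15c - 82/15
  leading term a: subtract (29/5)·f_1 from -29/5a - 103/15b + 272/15c - 82/15 → -16/15b + 272/15c - 256/15
  leading term b: no divisor's leading term divides it; move -16/15b to the remainder.
  leading term c: no divisor's leading term divides it; move 272/15c to the remainder.
  leading term 1: no divisor's leading term divides it; move -256/15 to the remainder.
  remainder -16/15b + 272/15c - 256/15 ≠ 0; add g_6 = -16/15b + 272/15c - 256/15 to the basis.

S(f_1,g_5): leading monomials are coprime, so the S-polynomial reduces to 0 (Buchberger's first criterion).
S(f_2,g_5): lcm = abc. S = 7/5ab - ac + 24/5bc + ⅗a - 29/5c.
  leading term ab: subtract (-7/5b)·f_1 from 7/5ab - ac + 24/5bc + ⅗a - 29/5c → -7/5b² - ac + 24/5bc + ⅗a + 14/5b - 29/5c
  leading term b²: subtract (-7/5)·g_4 from -7/5b² - ac + 24/5bc + ⅗a + 14/5b - 29/5c → -ac + 24/5bc + ⅗a - 168/25b - 29/5c + 203/25
  leading term ac: subtract (c)·f_1 from -ac + 24/5bc + ⅗a - 168/25b - 29/5c + 203/25 → 29/5bc + ⅗a - 168/25b - 39/5c + 203/25
  leading term bc: subtract (87/20)·g_5 from 29/5bc + ⅗a - 168/25b - 39/5c + 203/25 → ⅗a + 7/5b - 68/5c + 58/5
  leading term a: subtract (-⅗)·f_1 from ⅗a + 7/5b - 68/5c + 58/5 → ⅘b - 68/5c + 64/5
  leading term b: subtract (-¾)·g_6 from ⅘b - 68/5c + 64/5 → 0
  remainder 0.

S(f_3,g_5): lcm = abc. S = -4/3bc² + 7/5ab - ac + 20/3bc - 4/3c² + ⅗a - 5c.
  leading term bc²: subtract (-c)·g_5 from -4/3bc² + 7/5ab - ac + 20/3bc - 4/3c² + ⅗a - 5c → 7/5ab - ac + 24/5bc + ⅗a - 29/5c
  leading term ab: subtract (-7/5b)·f_1 from 7/5ab - ac + 24/5bc + ⅗a - 29/5c → -7/5b² - ac + 24/5bc + ⅗a + 14/5b - 29/5c
  leading term b²: subtract (-7/5)·g_4 from -7/5b² - ac + 24/5bc + ⅗a + 14/5b - 29/5c → -ac + 24/5bc + ⅗a - 168/25b - 29/5c + 203/25
  leading term ac: subtract (c)·f_1 from -ac + 24/5bc + ⅗a - 168/25b - 29/5c + 203/25 → 29/5bc + ⅗a - 168/25b - 39/5c + 203/25
  leading term bc: subtract (87/20)·g_5 from 29/5bc + ⅗a - 168/25b - 39/5c + 203/25 → ⅗a + 7/5b - 68/5c + 58/5
  leading term a: subtract (-⅗)·f_1 from ⅗a + 7/5b - 68/5c + 58/5 → ⅘b - 68/5c + 64/5
  leading term b: subtract (-¾)·g_6 from ⅘b - 68/5c + 64/5 → 0
  remainder 0.

S(g_4,g_5): lcm = b²c. S = 7/5b² - 39/5bc + ⅗b + 29/5c.
  leading term b²: subtract (7/5)·g_4 from 7/5b² - 39/5bc + ⅗b + 29/5c → -39/5bc + 253/25b + 29/5c - 203/25
  leading term bc: subtract (-117/20)·g_5 from -39/5bc + 253/25b + 29/5c - 203/25 → -⅘b + 68/5c - 64/5
  leading term b: subtract (¾)·g_6 from -⅘b + 68/5c - 64/5 → 0
  remainder 0.

S(f_1,g_6): leading monomials are coprime, so the S-polynomial reduces to 0 (Buchberger's first criterion).
S(f_2,g_6): lcm = ab. S = 17ac - 16a + 24/5b - 29/5.
  leading term ac: subtract (-17c)·f_1 from 17ac - 16a + 24/5b - 29/5 → -17bc - 16a + 24/5b + 34c - 29/5
  leading term bc: subtract (-51/4)·g_5 from -17bc - 16a + 24/5b + 34c - 29/5 → -16a - 19b + 51c - 16
  leading term a: subtract (16)·f_1 from -16a - 19b + 51c - 16 → -3b + 51c - 48
  leading term b: subtract (45/16)·g_6 from -3b + 51c - 48 → 0
  remainder 0.

S(f_3,g_6): lcm = ab. S = 17ac - 4/3bc - 16a + 20/3b - 4/3c - 5.
  leading term ac: subtract (-17c)·f_1 from 17ac - 4/3bc - 16a + 20/3b - 4/3c - 5 → -55/3bc - 16a + 20/3b + 98/3c - 5
  leading term bc: subtract (-55/4)·g_5 from -55/3bc - 16a + 20/3b + 98/3c - 5 → -16a - 19b + 51c - 16
  leading term a: subtract (16)·f_1 from -16a - 19b + 51c - 16 → -3b + 51c - 48
  leading term b: subtract (45/16)·g_6 from -3b + 51c - 48 → 0
  remainder 0.

S(g_4,g_6): lcm = b². S = 17bc - 114/5b + 29/5.
  leading term bc: subtract (51/4)·g_5 from 17bc - 114/5b + 29/5 → b - 17c + 16
  leading term b: subtract (-15/16)·g_6 from b - 17c + 16 → 0
  remainder 0.

S(g_5,g_6): lcm = bc. S = 17c² - 7/5b - 15c - ⅗.
  leading term c²: no divisor's leading term divides it; move 17c² to the remainder.
  leading term b: subtract (21/16)·g_6 from -7/5b - 15c - ⅗ → -194/5c + 109/5
  leading term c: no divisor's leading term divides it; move -194/5c to the remainder.
  leading term 1: no divisor's leading term divides it; move 109/5 to the remainder.
  remainder 17c² - 194/5c + 109/5 ≠ 0; add g_7 = 17c² - 194/5c + 109/5 to the basis.

S(f_1,g_7): leading monomials are coprime, so the S-polynomial reduces to 0 (Buchberger's first criterion).
S(f_2,g_7): leading monomials are coprime, so the S-polynomial reduces to 0 (Buchberger's first criterion).
S(f_3,g_7): leading monomials are coprime, so the S-polynomial reduces to 0 (Buchberger's first criterion).
S(g_4,g_7): leading monomials are coprime, so the S-polynomial reduces to 0 (Buchberger's first criterion).
S(g_5,g_7): lcm = bc². S = 15/17bc + c² - 109/85b - ⅗c.
  leading term bc: subtract (45/68)·g_5 from 15/17bc + c² - 109/85b - ⅗c → c² - 4/85b - 126/85c + 9/17
  leading term c²: subtract (1/17)·g_7 from c² - 4/85b - 126/85c + 9/17 → -4/85b + ⅘c - 64/85
  leading term b: subtract (3/68)·g_6 from -4/85b + ⅘c - 64/85 → 0
  remainder 0.

S(g_6,g_7): leading monomials are coprime, so the S-polynomial reduces to 0 (Buchberger's first criterion).
Every S-polynomial of the final basis reduces to 0, so we have a Gröbner basis.
Inter-reduce: drop elements whose leading term is divisible by another's, tail-reduce, and make monic.

G = {c² - 194/85c + 109/85, a + 17c - 18, b - 17c + 16}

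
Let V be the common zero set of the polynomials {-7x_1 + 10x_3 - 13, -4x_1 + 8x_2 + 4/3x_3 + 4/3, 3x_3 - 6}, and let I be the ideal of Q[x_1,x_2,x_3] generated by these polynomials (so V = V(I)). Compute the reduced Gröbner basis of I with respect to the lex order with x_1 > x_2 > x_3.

G = {x_1 - 1, x_2, x_3 - 2}

The reduced Gröbner basis is the canonical form of the ideal for this ordering.

f_1 = -7x_1 + 10x_3 - 13, LT = x_1.
f_2 = -4x_1 + 8x_2 + 4/3x_3 + 4/3, LT = x_1.
f_3 = 3x_3 - 6, LT = x_3.

S(f_1,f_2): lcm = x_1. S = 2x_2 - 23/21x_3 + 46/21.
  leading term x_2: no divisor's leading term divides it; move 2x_2 to the remainder.
  leading term x_3: subtract (-23/63)·f_3 from -23/21x_3 + 46/21 → 0
  remainder 2x_2 ≠ 0; add g_4 = 2x_2 to the basis.

The other S-polynomials (S(f_1,f_3), S(f_2,f_3), S(f_1,g_4), S(f_2,g_4), S(f_3,g_4)) all reduce to 0 modulo the current basis, so we have a Gröbner basis.
Inter-reduce: drop elements whose leading term is divisible by another's, tail-reduce, and make monic.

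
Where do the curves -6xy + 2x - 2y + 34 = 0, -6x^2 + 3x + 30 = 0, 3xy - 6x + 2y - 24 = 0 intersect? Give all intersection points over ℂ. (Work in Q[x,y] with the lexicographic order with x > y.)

Compute a lex Gröbner basis by Buchberger's algorithm.
f_1 = -6xy + 2x - 2y + 34, LT = xy.
f_2 = -6x^2 + 3x + 30, LT = x^2.
f_3 = 3xy - 6x + 2y - 24, LT = xy.

S(f_1,f_2): lcm = x^2y. S = -1/3x^2 + 5/6xy - 17/3x + 5y.
  reduce S modulo (f_1, f_2, f_3):
  remainder -50/9x + 85/18y + 55/18 ≠ 0; add h_4 = -50/9x + 85/18y + 55/18 to the basis.

S(f_1,f_3): lcm = xy. S = 5/3x - 1/3y + 7/3.
  reduce S modulo (f_1, f_2, f_3, h_4):
  remainder 13/12y + 13/4 ≠ 0; add h_5 = 13/12y + 13/4 to the basis.

The other S-polynomials (S(f_2,f_3), S(f_1,h_4), S(f_2,h_4), S(f_3,h_4), S(f_1,h_5), S(f_2,h_5), S(f_3,h_5), S(h_4,h_5)) all reduce to 0 modulo the current basis, so we have a Gröbner basis.
Inter-reduce: drop elements whose leading term is divisible by another's, tail-reduce, and make monic.
Reduced Gröbner basis: {x + 2, y + 3}.

A lex Gröbner basis eliminates variables successively. Here y + 3 depends only on y, with roots {-3}; lifting each root through the earlier basis elements recovers the full solutions.
  y = -3: the earlier basis element becomes x + 2 = 0, giving x = -2 — point (-2, -3).

{(-2, -3)}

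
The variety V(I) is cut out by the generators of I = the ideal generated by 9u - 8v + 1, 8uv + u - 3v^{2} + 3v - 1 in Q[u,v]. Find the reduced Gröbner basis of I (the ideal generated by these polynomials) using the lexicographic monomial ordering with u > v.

G = {u - \tfrac{8}{9}v + \tfrac{1}{9}, v^{2} + \tfrac{27}{37}v - \tfrac{10}{37}}

This is the nonlinear analogue of row-reducing a linear system.

f_1 = 9u - 8v + 1, LT = u.
f_2 = 8uv + u - 3v^{2} + 3v - 1, LT = uv.

S(f_1,f_2): lcm = uv. S = -\tfrac{1}{8}u - \tfrac{37}{72}v^{2} - \tfrac{19}{72}v + \tfrac{1}{8}.
  leading term u: subtract (-\tfrac{1}{72})·f_1 from -\tfrac{1}{8}u - \tfrac{37}{72}v^{2} - \tfrac{19}{72}v + \tfrac{1}{8} → -\tfrac{37}{72}v^{2} - \tfrac{3}{8}v + \tfrac{5}{36}
  leading term v^{2}: no divisor's leading term divides it; move -\tfrac{37}{72}v^{2} to the remainder.
  leading term v: no divisor's leading term divides it; move -\tfrac{3}{8}v to the remainder.
  leading term 1: no divisor's leading term divides it; move \tfrac{5}{36} to the remainder.
  remainder -\tfrac{37}{72}v^{2} - \tfrac{3}{8}v + \tfrac{5}{36} ≠ 0; add g_3 = -\tfrac{37}{72}v^{2} - \tfrac{3}{8}v + \tfrac{5}{36} to the basis.

S(f_1,g_3): leading monomials are coprime, so the S-polynomial reduces to 0 (Buchberger's first criterion).
S(f_2,g_3): lcm = uv^{2}. S = -\tfrac{179}{296}uv + \tfrac{10}{37}u - \tfrac{3}{8}v^{3} + \tfrac{3}{8}v^{2} - \tfrac{1}{8}v.
  leading term uv: subtract (-\tfrac{179}{2664}v)·f_1 from -\tfrac{179}{296}uv + \tfrac{10}{37}u - \tfrac{3}{8}v^{3} + \tfrac{3}{8}v^{2} - \tfrac{1}{8}v → \tfrac{10}{37}u - \tfrac{3}{8}v^{3} - \tfrac{433}{2664}v^{2} - \tfrac{77}{1332}v
  leading term u: subtract (\tfrac{10}{333})·f_1 from \tfrac{10}{37}u - \tfrac{3}{8}v^{3} - \tfrac{433}{2664}v^{2} - \tfrac{77}{1332}v → -\tfrac{3}{8}v^{3} - \tfrac{433}{2664}v^{2} + \tfrac{27}{148}v - \tfrac{10}{333}
  leading term v^{3}: subtract (\tfrac{27}{37}v)·g_3 from -\tfrac{3}{8}v^{3} - \tfrac{433}{2664}v^{2} + \tfrac{27}{148}v - \tfrac{10}{333} → \tfrac{1}{9}v^{2} + \tfrac{3}{37}v - \tfrac{10}{333}
  leading term v^{2}: subtract (-\tfrac{8}{37})·g_3 from \tfrac{1}{9}v^{2} + \tfrac{3}{37}v - \tfrac{10}{333} → 0
  remainder 0.

Every S-polynomial of the final basis reduces to 0, so we have a Gröbner basis.
Inter-reduce: drop elements whose leading term is divisible by another's, tail-reduce, and make monic.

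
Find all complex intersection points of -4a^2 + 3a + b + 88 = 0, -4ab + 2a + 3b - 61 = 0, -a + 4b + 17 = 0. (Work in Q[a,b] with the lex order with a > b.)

Compute a lex Gröbner basis by Buchberger's algorithm.
f_1 = -4a^2 + 3a + b + 88, LT = a^2.
f_2 = -4ab + 2a + 3b - 61, LT = ab.
f_3 = -a + 4b + 17, LT = a.

S(f_1,f_2): lcm = a^2b. S = 1/2a^2 - 61/4a - 1/4b^2 - 22b.
  reduce S modulo (f_1, f_2, f_3):
  remainder -1/4b^2 - 651/8b - 1935/8 ≠ 0; add h_4 = -1/4b^2 - 651/8b - 1935/8 to the basis.

S(f_1,f_3): lcm = a^2. S = 4ab + 65/4a - 1/4b - 22.
  reduce S modulo (f_1, f_2, f_3, h_4):
  remainder 303/4b + 909/4 ≠ 0; add h_5 = 303/4b + 909/4 to the basis.

The other S-polynomials (S(f_2,f_3), S(f_1,h_4), S(f_2,h_4), S(f_3,h_4), S(f_1,h_5), S(f_2,h_5), S(f_3,h_5), S(h_4,h_5)) all reduce to 0 modulo the current basis, so we have a Gröbner basis.
Inter-reduce: drop elements whose leading term is divisible by another's, tail-reduce, and make monic.
Reduced Gröbner basis: {a - 5, b + 3}.

Since the basis is lex-ordered, b + 3 is univariate in b. Its roots are {-3}. Back-substituting each root into the other basis elements fixes the other coordinates.
  b = -3: the earlier basis element becomes a - 5 = 0, giving a = 5 — point (5, -3).
This is the nonlinear analogue of row-reducing a linear system.

{(5, -3)}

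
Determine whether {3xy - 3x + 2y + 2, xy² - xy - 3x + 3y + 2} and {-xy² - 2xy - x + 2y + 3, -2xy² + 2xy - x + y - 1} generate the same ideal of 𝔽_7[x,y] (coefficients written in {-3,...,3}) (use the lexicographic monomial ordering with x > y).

For a fixed monomial order, each ideal has a unique reduced Gröbner basis; comparing bases decides equality.
Buchberger on the first generating set:
f_1 = 3xy - 3x + 2y + 2, LT = xy.
f_2 = xy² - xy - 3x + 3y + 2, LT = xy².

S(f_1,f_2): lcm = xy². S = 3x + 3y² - 2.
  leading term x: no divisor's leading term divides it; move 3x to the remainder.
  leading term y²: no divisor's leading term divides it; move 3y² to the remainder.
  leading term 1: no divisor's leading term divides it; move -2 to the remainder.
  remainder 3x + 3y² - 2 ≠ 0; add g_3 = 3x + 3y² - 2 to the basis.

S(f_1,g_3): lcm = xy. S = -x - y³ - y + 3.
  leading term x: subtract (2)·g_3 from -x - y³ - y + 3 → -y³ + y² - y
  leading term y³: no divisor's leading term divides it; move -y³ to the remainder.
  leading term y²: no divisor's leading term divides it; move y² to the remainder.
  leading term y: no divisor's leading term divides it; move -y to the remainder.
  remainder -y³ + y² - y ≠ 0; add g_4 = -y³ + y² - y to the basis.

The other S-polynomials (S(f_2,g_3), S(f_1,g_4), S(f_2,g_4), S(g_3,g_4)) all reduce to 0 modulo the current basis, so we have a Gröbner basis.
Inter-reduce: drop elements whose leading term is divisible by another's, tail-reduce, and make monic.
Reduced Gröbner basis: {x + y² - 3, y³ - y² + y}.

Buchberger on the second generating set:
h_1 = -xy² - 2xy - x + 2y + 3, LT = xy².
h_2 = -2xy² + 2xy - x + y - 1, LT = xy².

S(h_1,h_2): lcm = xy². S = 3xy - 3x + 2y.
  leading term xy: no divisor's leading term divides it; move 3xy to the remainder.
  leading term x: no divisor's leading term divides it; move -3x to the remainder.
  leading term y: no divisor's leading term divides it; move 2y to the remainder.
  remainder 3xy - 3x + 2y ≠ 0; add k_3 = 3xy - 3x + 2y to the basis.

S(h_1,k_3): lcm = xy². S = 3xy + x - 3y² - 2y - 3.
  leading term xy: subtract (1)·k_3 from 3xy + x - 3y² - 2y - 3 → -3x - 3y² + 3y - 3
  leading term x: no divisor's leading term divides it; move -3x to the remainder.
  leading term y²: no divisor's leading term divides it; move -3y² to the remainder.
  leading term y: no divisor's leading term divides it; move 3y to the remainder.
  leading term 1: no divisor's leading term divides it; move -3 to the remainder.
  remainder -3x - 3y² + 3y - 3 ≠ 0; add k_4 = -3x - 3y² + 3y - 3 to the basis.

S(h_1,k_4): lcm = xy². S = 2xy + x - y⁴ + y³ - y² - 2y - 3.
  leading term xy: subtract (3)·k_3 from 2xy + x - y⁴ + y³ - y² - 2y - 3 → 3x - y⁴ + y³ - y² - y - 3
  leading term x: subtract (-1)·k_4 from 3x - y⁴ + y³ - y² - y - 3 → -y⁴ + y³ + 3y² + 2y + 1
  leading term y⁴: no divisor's leading term divides it; move -y⁴ to the remainder.
  leading term y³: no divisor's leading term divides it; move y³ to the remainder.
  leading term y²: no divisor's leading term divides it; move 3y² to the remainder.
  leading term y: no divisor's leading term divides it; move 2y to the remainder.
  leading term 1: no divisor's leading term divides it; move 1 to the remainder.
  remainder -y⁴ + y³ + 3y² + 2y + 1 ≠ 0; add k_5 = -y⁴ + y³ + 3y² + 2y + 1 to the basis.

S(k_3,k_4): lcm = xy. S = -x - y³ + y² + 2y.
  leading term x: subtract (-2)·k_4 from -x - y³ + y² + 2y → -y³ + 2y² + y + 1
  leading term y³: no divisor's leading term divides it; move -y³ to the remainder.
  leading term y²: no divisor's leading term divides it; move 2y² to the remainder.
  leading term y: no divisor's leading term divides it; move y to the remainder.
  leading term 1: no divisor's leading term divides it; move 1 to the remainder.
  remainder -y³ + 2y² + y + 1 ≠ 0; add k_6 = -y³ + 2y² + y + 1 to the basis.

The other S-polynomials (S(h_2,k_3), S(h_2,k_4), S(h_1,k_5), S(h_2,k_5), S(k_3,k_5), S(k_4,k_5), S(h_1,k_6), S(h_2,k_6), S(k_3,k_6), S(k_4,k_6), S(k_5,k_6)) all reduce to 0 modulo the current basis, so we have a Gröbner basis.
Inter-reduce: drop elements whose leading term is divisible by another's, tail-reduce, and make monic.
Reduced Gröbner basis: {x + y² - y + 1, y³ - 2y² - y - 1}.

Since the reduced bases disagree, the two ideals are not the same.

No, the ideals differ.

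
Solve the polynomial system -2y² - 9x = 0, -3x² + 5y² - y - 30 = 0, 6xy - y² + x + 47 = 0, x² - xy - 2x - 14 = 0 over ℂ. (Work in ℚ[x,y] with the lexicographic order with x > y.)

Compute a lex Gröbner basis by Buchberger's algorithm.
f_1 = -9x - 2y², LT = x.
f_2 = -3x² + 5y² - y - 30, LT = x².
f_3 = 6xy + x - y² + 47, LT = xy.
f_4 = x² - xy - 2x - 14, LT = x².

S(f_1,f_2): lcm = x². S = 2/9xy² + 5/3y² - ⅓y - 10.
  leading term xy²: subtract (-2/81y²)·f_1 from 2/9xy² + 5/3y² - ⅓y - 10 → -4/81y⁴ + 5/3y² - ⅓y - 10
  leading term y⁴: no divisor's leading term divides it; move -4/81y⁴ to the remainder.
  leading term y²: no divisor's leading term divides it; move 5/3y² to the remainder.
  leading term y: no divisor's leading term divides it; move -⅓y to the remainder.
  leading term 1: no divisor's leading term divides it; move -10 to the remainder.
  remainder -4/81y⁴ + 5/3y² - ⅓y - 10 ≠ 0; add h_5 = -4/81y⁴ + 5/3y² - ⅓y - 10 to the basis.

S(f_1,f_3): lcm = xy. S = -⅙x + 2/9y³ + ⅙y² - 47/6.
  leading term x: subtract (1/54)·f_1 from -⅙x + 2/9y³ + ⅙y² - 47/6 → 2/9y³ + 11/54y² - 47/6
  leading term y³: no divisor's leading term divides it; move 2/9y³ to the remainder.
  leading term y²: no divisor's leading term divides it; move 11/54y² to the remainder.
  leading term 1: no divisor's leading term divides it; move -47/6 to the remainder.
  remainder 2/9y³ + 11/54y² - 47/6 ≠ 0; add h_6 = 2/9y³ + 11/54y² - 47/6 to the basis.

S(f_1,f_4): lcm = x². S = 2/9xy² + xy + 2x + 14.
  leading term xy²: subtract (-2/81y²)·f_1 from 2/9xy² + xy + 2x + 14 → xy + 2x - 4/81y⁴ + 14
  leading term xy: subtract (-1/9y)·f_1 from xy + 2x - 4/81y⁴ + 14 → 2x - 4/81y⁴ - 2/9y³ + 14
  leading term x: subtract (-2/9)·f_1 from 2x - 4/81y⁴ - 2/9y³ + 14 → -4/81y⁴ - 2/9y³ - 4/9y² + 14
  leading term y⁴: subtract (1)·h_5 from -4/81y⁴ - 2/9y³ - 4/9y² + 14 → -2/9y³ - 19/9y² + ⅓y + 24
  leading term y³: subtract (-1)·h_6 from -2/9y³ - 19/9y² + ⅓y + 24 → -103/54y² + ⅓y + 97/6
  leading term y²: no divisor's leading term divides it; move -103/54y² to the remainder.
  leading term y: no divisor's leading term divides it; move ⅓y to the remainder.
  leading term 1: no divisor's leading term divides it; move 97/6 to the remainder.
  remainder -103/54y² + ⅓y + 97/6 ≠ 0; add h_7 = -103/54y² + ⅓y + 97/6 to the basis.

S(f_2,f_3): lcm = x²y. S = -⅙x² + ⅙xy² - 47/6x - 5/3y³ + ⅓y² + 10y.
  leading term x²: subtract (1/54x)·f_1 from -⅙x² + ⅙xy² - 47/6x - 5/3y³ + ⅓y² + 10y → 11/54xy² - 47/6x - 5/3y³ + ⅓y² + 10y
  leading term xy²: subtract (-11/486y²)·f_1 from 11/54xy² - 47/6x - 5/3y³ + ⅓y² + 10y → -47/6x - 11/243y⁴ - 5/3y³ + ⅓y² + 10y
  leading term x: subtract (47/54)·f_1 from -47/6x - 11/243y⁴ - 5/3y³ + ⅓y² + 10y → -11/243y⁴ - 5/3y³ + 56/27y² + 10y
  leading term y⁴: subtract (11/12)·h_5 from -11/243y⁴ - 5/3y³ + 56/27y² + 10y → -5/3y³ + 59/108y² + 371/36y + 55/6
  leading term y³: subtract (-15/2)·h_6 from -5/3y³ + 59/108y² + 371/36y + 55/6 → 56/27y² + 371/36y - 595/12
  leading term y²: subtract (-112/103)·h_7 from 56/27y² + 371/36y - 595/12 → 39557/3708y - 39557/1236
  leading term y: no divisor's leading term divides it; move 39557/3708y to the remainder.
  leading term 1: no divisor's leading term divides it; move -39557/1236 to the remainder.
  remainder 39557/3708y - 39557/1236 ≠ 0; add h_8 = 39557/3708y - 39557/1236 to the basis.

The other S-polynomials (S(f_2,f_4), S(f_3,f_4), S(f_1,h_5), S(f_2,h_5), S(f_3,h_5), S(f_4,h_5), S(f_1,h_6), S(f_2,h_6), S(f_3,h_6), S(f_4,h_6), S(h_5,h_6), S(f_1,h_7), S(f_2,h_7), S(f_3,h_7), S(f_4,h_7), S(h_5,h_7), S(h_6,h_7), S(f_1,h_8), S(f_2,h_8), S(f_3,h_8), S(f_4,h_8), S(h_5,h_8), S(h_6,h_8), S(h_7,h_8)) all reduce to 0 modulo the current basis, so we have a Gröbner basis.
Inter-reduce: drop elements whose leading term is divisible by another's, tail-reduce, and make monic.
Reduced Gröbner basis: {x + 2, y - 3}.

Elimination: the polynomial y - 3 lies in the elimination ideal for y, so y ∈ {3}. For each such y, the remaining basis elements (now univariate) give the rest of the solution.
  y = 3: the earlier basis element becomes x + 2 = 0, giving x = -2 — point (-2, 3).
Substituting each solution back into the original system confirms all equations vanish.

{(-2, 3)}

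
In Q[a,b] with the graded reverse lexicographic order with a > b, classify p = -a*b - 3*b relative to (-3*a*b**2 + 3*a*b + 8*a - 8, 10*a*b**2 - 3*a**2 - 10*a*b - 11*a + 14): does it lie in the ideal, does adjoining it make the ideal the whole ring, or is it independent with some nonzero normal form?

-a*b - 3*b is independent of I; its normal form modulo I is -a*b - 3*b.

First compute the reduced Gröbner basis of I by Buchberger's algorithm.
f_1 = -3*a*b**2 + 3*a*b + 8*a - 8, LT = a*b**2.
f_2 = 10*a*b**2 - 3*a**2 - 10*a*b - 11*a + 14, LT = a*b**2.

S(f_1,f_2): lcm = a*b**2. S = 3/10*a**2 - 47/30*a + 19/15.
  leading term a**2: no divisor's leading term divides it; move 3/10*a**2 to the remainder.
  leading term a: no divisor's leading term divides it; move -47/30*a to the remainder.
  leading term 1: no divisor's leading term divides it; move 19/15 to the remainder.
  remainder 3/10*a**2 - 47/30*a + 19/15 ≠ 0; add h_3 = 3/10*a**2 - 47/30*a + 19/15 to the basis.

S(f_1,h_3): lcm = a**2*b**2. S = -a**2*b + 47/9*a*b**2 - 8/3*a**2 - 38/9*b**2 + 8/3*a.
  leading term a**2*b: subtract (-10/3*b)·h_3 from -a**2*b + 47/9*a*b**2 - 8/3*a**2 - 38/9*b**2 + 8/3*a → 47/9*a*b**2 - 8/3*a**2 - 47/9*a*b - 38/9*b**2 + 8/3*a + 38/9*b
  leading term a*b**2: subtract (-47/27)·f_1 from 47/9*a*b**2 - 8/3*a**2 - 47/9*a*b - 38/9*b**2 + 8/3*a + 38/9*b → -8/3*a**2 - 38/9*b**2 + 448/27*a + 38/9*b - 376/27
  leading term a**2: subtract (-80/9)·h_3 from -8/3*a**2 - 38/9*b**2 + 448/27*a + 38/9*b - 376/27 → -38/9*b**2 + 8/3*a + 38/9*b - 8/3
  leading term b**2: no divisor's leading term divides it; move -38/9*b**2 to the remainder.
  leading term a: no divisor's leading term divides it; move 8/3*a to the remainder.
  leading term b: no divisor's leading term divides it; move 38/9*b to the remainder.
  leading term 1: no divisor's leading term divides it; move -8/3 to the remainder.
  remainder -38/9*b**2 + 8/3*a + 38/9*b - 8/3 ≠ 0; add h_4 = -38/9*b**2 + 8/3*a + 38/9*b - 8/3 to the basis.

S(f_2,h_3): lcm = a**2*b**2. S = -3/10*a**3 - a**2*b + 47/9*a*b**2 - 11/10*a**2 - 38/9*b**2 + 7/5*a.
  leading term a**3: subtract (-a)·h_3 from -3/10*a**3 - a**2*b + 47/9*a*b**2 - 11/10*a**2 - 38/9*b**2 + 7/5*a → -a**2*b + 47/9*a*b**2 - 8/3*a**2 - 38/9*b**2 + 8/3*a
  leading term a**2*b: subtract (-10/3*b)·h_3 from -a**2*b + 47/9*a*b**2 - 8/3*a**2 - 38/9*b**2 + 8/3*a → 47/9*a*b**2 - 8/3*a**2 - 47/9*a*b - 38/9*b**2 + 8/3*a + 38/9*b
  leading term a*b**2: subtract (-47/27)·f_1 from 47/9*a*b**2 - 8/3*a**2 - 47/9*a*b - 38/9*b**2 + 8/3*a + 38/9*b → -8/3*a**2 - 38/9*b**2 + 448/27*a + 38/9*b - 376/27
  leading term a**2: subtract (-80/9)·h_3 from -8/3*a**2 - 38/9*b**2 + 448/27*a + 38/9*b - 376/27 → -38/9*b**2 + 8/3*a + 38/9*b - 8/3
  leading term b**2: subtract (1)·h_4 from -38/9*b**2 + 8/3*a + 38/9*b - 8/3 → 0
  remainder 0.

S(f_1,h_4): lcm = a*b**2. S = 12/19*a**2 - 188/57*a + 8/3.
  leading term a**2: subtract (40/19)·h_3 from 12/19*a**2 - 188/57*a + 8/3 → 0
  remainder 0.

S(f_2,h_4): lcm = a*b**2. S = 63/190*a**2 - 329/190*a + 7/5.
  leading term a**2: subtract (21/19)·h_3 from 63/190*a**2 - 329/190*a + 7/5 → 0
  remainder 0.

S(h_3,h_4): leading monomials are coprime, so the S-polynomial reduces to 0 (Buchberger's first criterion).
Every S-polynomial of the final basis reduces to 0, so we have a Gröbner basis.
Inter-reduce: drop elements whose leading term is divisible by another's, tail-reduce, and make monic.
Reduced Gröbner basis: {a**2 - 47/9*a + 38/9, b**2 - 12/19*a - b + 12/19}.
Label its elements g_1 = a**2 - 47/9*a + 38/9, g_2 = b**2 - 12/19*a - b + 12/19.

Reduce p = -a*b - 3*b modulo G:
  leading term a*b: no divisor's leading term divides it; move -a*b to the remainder.
  leading term b: no divisor's leading term divides it; move -3*b to the remainder.
  normal form = -a*b - 3*b.
The normal form is nonzero, so p ∉ I. Since p minus its normal form lies in I, I + (p) = I + (r) where r = -a*b - 3*b; decide whether this ideal is the whole ring.
Run Buchberger on G together with r (pairs among the g_i already reduce to 0 since G is a Gröbner basis):
g_1 = a**2 - 47/9*a + 38/9, LT = a**2.
g_2 = b**2 - 12/19*a - b + 12/19, LT = b**2.
r = -a*b - 3*b, LT = a*b.

S(g_1,g_2): leading monomials are coprime, so the S-polynomial reduces to 0 (Buchberger's first criterion).
S(g_1,r): lcm = a**2*b. S = -74/9*a*b + 38/9*b.
  leading term a*b: subtract (74/9)·r from -74/9*a*b + 38/9*b → 260/9*b
  leading term b: no divisor's leading term divides it; move 260/9*b to the remainder.
  remainder 260/9*b ≠ 0; add m_4 = 260/9*b to the basis.

S(g_2,r): lcm = a*b**2. S = -12/19*a**2 - a*b - 3*b**2 + 12/19*a.
  leading term a**2: subtract (-12/19)·g_1 from -12/19*a**2 - a*b - 3*b**2 + 12/19*a → -a*b - 3*b**2 - 8/3*a + 8/3
  leading term a*b: subtract (1)·r from -a*b - 3*b**2 - 8/3*a + 8/3 → -3*b**2 - 8/3*a + 3*b + 8/3
  leading term b**2: subtract (-3)·g_2 from -3*b**2 - 8/3*a + 3*b + 8/3 → -260/57*a + 260/57
  leading term a: no divisor's leading term divides it; move -260/57*a to the remainder.
  leading term 1: no divisor's leading term divides it; move 260/57 to the remainder.
  remainder -260/57*a + 260/57 ≠ 0; add m_5 = -260/57*a + 260/57 to the basis.

S(g_1,m_4): leading monomials are coprime, so the S-polynomial reduces to 0 (Buchberger's first criterion).
S(g_2,m_4): lcm = b**2. S = -12/19*a - b + 12/19.
  leading term a: subtract (9/65)·m_5 from -12/19*a - b + 12/19 → -b
  leading term b: subtract (-9/260)·m_4 from -b → 0
  remainder 0.

S(r,m_4): lcm = a*b. S = 3*b.
  leading term b: subtract (27/260)·m_4 from 3*b → 0
  remainder 0.

S(g_1,m_5): lcm = a**2. S = -38/9*a + 38/9.
  leading term a: subtract (361/390)·m_5 from -38/9*a + 38/9 → 0
  remainder 0.

S(g_2,m_5): leading monomials are coprime, so the S-polynomial reduces to 0 (Buchberger's first criterion).
S(r,m_5): lcm = a*b. S = 4*b.
  leading term b: subtract (9/65)·m_4 from 4*b → 0
  remainder 0.

S(m_4,m_5): leading monomials are coprime, so the S-polynomial reduces to 0 (Buchberger's first criterion).
Every S-polynomial of the final basis reduces to 0, so we have a Gröbner basis.
Inter-reduce: drop elements whose leading term is divisible by another's, tail-reduce, and make monic.
Reduced Gröbner basis: {a - 1, b}.
The reduced Gröbner basis of I + (p) is {a - 1, b} ≠ {1}, a proper ideal, so the enlarged system stays consistent: p is independent of I, with normal form -a*b - 3*b.

The remainder on division by a Gröbner basis is unique — it is the normal form.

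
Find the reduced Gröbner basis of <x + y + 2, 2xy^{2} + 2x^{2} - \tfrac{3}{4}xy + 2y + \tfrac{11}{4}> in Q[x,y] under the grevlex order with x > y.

f_1 = x + y + 2, LT = x.
f_2 = 2xy^{2} + 2x^{2} - \tfrac{3}{4}xy + 2y + \tfrac{11}{4}, LT = xy^{2}.

S(f_1,f_2): lcm = xy^{2}. S = y^{3} - x^{2} + \tfrac{3}{8}xy + 2y^{2} - y - \tfrac{11}{8}.
  reduce S modulo (f_1, f_2):
  remainder y^{3} + \tfrac{5}{8}y^{2} - \tfrac{23}{4}y - \tfrac{43}{8} ≠ 0; add g_3 = y^{3} + \tfrac{5}{8}y^{2} - \tfrac{23}{4}y - \tfrac{43}{8} to the basis.

The other S-polynomials (S(f_1,g_3), S(f_2,g_3)) all reduce to 0 modulo the current basis, so we have a Gröbner basis.
Inter-reduce: drop elements whose leading term is divisible by another's, tail-reduce, and make monic.

G = {y^{3} + \tfrac{5}{8}y^{2} - \tfrac{23}{4}y - \tfrac{43}{8}, x + y + 2}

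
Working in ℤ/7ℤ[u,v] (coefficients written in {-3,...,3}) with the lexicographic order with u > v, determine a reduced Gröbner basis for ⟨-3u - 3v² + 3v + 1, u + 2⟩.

f_1 = -3u - 3v² + 3v + 1, LT = u.
f_2 = u + 2, LT = u.

S(f_1,f_2): lcm = u. S = v² - v.
  leading term v²: no divisor's leading term divides it; move v² to the remainder.
  leading term v: no divisor's leading term divides it; move -v to the remainder.
  remainder v² - v ≠ 0; add g_3 = v² - v to the basis.

The other S-polynomials (S(f_1,g_3), S(f_2,g_3)) all reduce to 0 modulo the current basis, so we have a Gröbner basis.
Inter-reduce: drop elements whose leading term is divisible by another's, tail-reduce, and make monic.

G = {u + 2, v² - v}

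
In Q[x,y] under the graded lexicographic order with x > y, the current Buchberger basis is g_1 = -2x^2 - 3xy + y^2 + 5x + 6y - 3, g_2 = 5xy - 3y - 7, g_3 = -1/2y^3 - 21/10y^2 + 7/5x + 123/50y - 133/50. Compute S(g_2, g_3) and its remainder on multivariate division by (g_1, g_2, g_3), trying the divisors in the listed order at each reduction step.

lcm(LM(g_2), LM(g_3)) = xy^3.
S = (lcm/LT(g_2))·g_2 − (lcm/LT(g_3))·g_3 = -21/5xy^2 - 3/5y^3 + 14/5x^2 + 123/25xy - 7/5y^2 - 133/25x.
Reduce S modulo (g_1, g_2, g_3) in that order:
  leading term xy^2: subtract (-21/25y)·g_2 from -21/5xy^2 - 3/5y^3 + 14/5x^2 + 123/25xy - 7/5y^2 - 133/25x → -3/5y^3 + 14/5x^2 + 123/25xy - 98/25y^2 - 133/25x - 147/25y
  leading term y^3: subtract (6/5)·g_3 from -3/5y^3 + 14/5x^2 + 123/25xy - 98/25y^2 - 133/25x - 147/25y → 14/5x^2 + 123/25xy - 7/5y^2 - 7x - 1104/125y + 399/125
  leading term x^2: subtract (-7/5)·g_1 from 14/5x^2 + 123/25xy - 7/5y^2 - 7x - 1104/125y + 399/125 → 18/25xy - 54/125y - 126/125
  leading term xy: subtract (18/125)·g_2 from 18/25xy - 54/125y - 126/125 → 0
The remainder is 0, so this S-polynomial contributes no new basis element.

S(g_2, g_3) = -21/5xy^2 - 3/5y^3 + 14/5x^2 + 123/25xy - 7/5y^2 - 133/25x; remainder on division = 0.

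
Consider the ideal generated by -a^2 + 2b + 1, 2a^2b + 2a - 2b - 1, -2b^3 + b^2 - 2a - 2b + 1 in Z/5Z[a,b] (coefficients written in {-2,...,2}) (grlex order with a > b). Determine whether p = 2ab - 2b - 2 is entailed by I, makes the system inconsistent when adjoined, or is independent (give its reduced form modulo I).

First compute the reduced Gröbner basis of I by Buchberger's algorithm.
f_1 = -a^2 + 2b + 1, LT = a^2.
f_2 = 2a^2b + 2a - 2b - 1, LT = a^2b.
f_3 = -2b^3 + b^2 - 2a - 2b + 1, LT = b^3.

S(f_1,f_2): lcm = a^2b. S = -2b^2 - a - 2.
  leading term b^2: no divisor's leading term divides it; move -2b^2 to the remainder.
  leading term a: no divisor's leading term divides it; move -a to the remainder.
  leading term 1: no divisor's leading term divides it; move -2 to the remainder.
  remainder -2b^2 - a - 2 ≠ 0; add h_4 = -2b^2 - a - 2 to the basis.

S(f_2,f_3): lcm = a^2b^3. S = -2a^2b^2 - a^3 - a^2b + ab^2 - b^3 - 2a^2 + 2b^2.
  leading term a^2b^2: subtract (2b^2)·f_1 from -2a^2b^2 - a^3 - a^2b + ab^2 - b^3 - 2a^2 + 2b^2 → -a^3 - a^2b + ab^2 - 2a^2
  leading term a^3: subtract (a)·f_1 from -a^3 - a^2b + ab^2 - 2a^2 → -a^2b + ab^2 - 2a^2 - 2ab - a
  leading term a^2b: subtract (b)·f_1 from -a^2b + ab^2 - 2a^2 - 2ab - a → ab^2 - 2a^2 - 2ab - 2b^2 - a - b
  leading term ab^2: subtract (2a)·h_4 from ab^2 - 2a^2 - 2ab - 2b^2 - a - b → -2ab - 2b^2 - 2a - b
  leading term ab: no divisor's leading term divides it; move -2ab to the remainder.
  leading term b^2: subtract (1)·h_4 from -2b^2 - 2a - b → -a - b + 2
  leading term a: no divisor's leading term divides it; move -a to the remainder.
  leading term b: no divisor's leading term divides it; move -b to the remainder.
  leading term 1: no divisor's leading term divides it; move 2 to the remainder.
  remainder -2ab - a - b + 2 ≠ 0; add h_5 = -2ab - a - b + 2 to the basis.

S(f_3,h_4): lcm = b^3. S = 2ab + 2b^2 + a + 2.
  leading term ab: subtract (-1)·h_5 from 2ab + 2b^2 + a + 2 → 2b^2 - b - 1
  leading term b^2: subtract (-1)·h_4 from 2b^2 - b - 1 → -a - b + 2
  leading term a: no divisor's leading term divides it; move -a to the remainder.
  leading term b: no divisor's leading term divides it; move -b to the remainder.
  leading term 1: no divisor's leading term divides it; move 2 to the remainder.
  remainder -a - b + 2 ≠ 0; add h_6 = -a - b + 2 to the basis.

S(f_1,h_5): lcm = a^2b. S = 2a^2 + 2ab - 2b^2 + a - b.
  leading term a^2: subtract (-2)·f_1 from 2a^2 + 2ab - 2b^2 + a - b → 2ab - 2b^2 + a - 2b + 2
  leading term ab: subtract (-1)·h_5 from 2ab - 2b^2 + a - 2b + 2 → -2b^2 + 2b - 1
  leading term b^2: subtract (1)·h_4 from -2b^2 + 2b - 1 → a + 2b + 1
  leading term a: subtract (-1)·h_6 from a + 2b + 1 → b - 2
  leading term b: no divisor's leading term divides it; move b to the remainder.
  leading term 1: no divisor's leading term divides it; move -2 to the remainder.
  remainder b - 2 ≠ 0; add h_7 = b - 2 to the basis.

The other S-polynomials (S(f_1,f_3), S(f_1,h_4), S(f_2,h_4), S(f_2,h_5), S(f_3,h_5), S(h_4,h_5), S(f_1,h_6), S(f_2,h_6), S(f_3,h_6), S(h_4,h_6), S(h_5,h_6), S(f_1,h_7), S(f_2,h_7), S(f_3,h_7), S(h_4,h_7), S(h_5,h_7), S(h_6,h_7)) all reduce to 0 modulo the current basis, so we have a Gröbner basis.
Inter-reduce: drop elements whose leading term is divisible by another's, tail-reduce, and make monic.
Reduced Gröbner basis: {a, b - 2}.
Label its elements g_1 = a, g_2 = b - 2.

Reduce p = 2ab - 2b - 2 modulo G:
  leading term ab: subtract (2b)·g_1 from 2ab - 2b - 2 → -2b - 2
  leading term b: subtract (-2)·g_2 from -2b - 2 → -1
  leading term 1: no divisor's leading term divides it; move -1 to the remainder.
  normal form = -1.
The normal form is nonzero, so p ∉ I. Since p minus its normal form lies in I, I + (p) = I + (r) where r = -1; decide whether this ideal is the whole ring.
Here r = -1 is a nonzero constant, hence a unit: 1 ∈ I + (p), the Gröbner basis of I + (p) is {1}, and the enlarged system has no common solution — adjoining p is inconsistent.

Adjoining 2ab - 2b - 2 makes the ideal the whole ring: the system is inconsistent.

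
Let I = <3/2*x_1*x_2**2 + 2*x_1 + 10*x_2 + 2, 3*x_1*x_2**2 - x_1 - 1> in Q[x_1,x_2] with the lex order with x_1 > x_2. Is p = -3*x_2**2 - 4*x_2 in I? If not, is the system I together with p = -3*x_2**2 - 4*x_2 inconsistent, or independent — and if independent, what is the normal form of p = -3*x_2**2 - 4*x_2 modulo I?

-3*x_2**2 - 4*x_2 is independent of I; its normal form modulo I is -3*x_2**2 - 4*x_2.

First compute the reduced Gröbner basis of I by Buchberger's algorithm.
f_1 = 3/2*x_1*x_2**2 + 2*x_1 + 10*x_2 + 2, LT = x_1*x_2**2.
f_2 = 3*x_1*x_2**2 - x_1 - 1, LT = x_1*x_2**2.

S(f_1,f_2): lcm = x_1*x_2**2. S = 5/3*x_1 + 20/3*x_2 + 5/3.
  leading term x_1: no divisor's leading term divides it; move 5/3*x_1 to the remainder.
  leading term x_2: no divisor's leading term divides it; move 20/3*x_2 to the remainder.
  leading term 1: no divisor's leading term divides it; move 5/3 to the remainder.
  remainder 5/3*x_1 + 20/3*x_2 + 5/3 ≠ 0; add h_3 = 5/3*x_1 + 20/3*x_2 + 5/3 to the basis.

S(f_1,h_3): lcm = x_1*x_2**2. S = 4/3*x_1 - 4*x_2**3 - x_2**2 + 20/3*x_2 + 4/3.
  leading term x_1: subtract (4/5)·h_3 from 4/3*x_1 - 4*x_2**3 - x_2**2 + 20/3*x_2 + 4/3 → -4*x_2**3 - x_2**2 + 4/3*x_2
  leading term x_2**3: no divisor's leading term divides it; move -4*x_2**3 to the remainder.
  leading term x_2**2: no divisor's leading term divides it; move -x_2**2 to the remainder.
  leading term x_2: no divisor's leading term divides it; move 4/3*x_2 to the remainder.
  remainder -4*x_2**3 - x_2**2 + 4/3*x_2 ≠ 0; add h_4 = -4*x_2**3 - x_2**2 + 4/3*x_2 to the basis.

The other S-polynomials (S(f_2,h_3), S(f_1,h_4), S(f_2,h_4), S(h_3,h_4)) all reduce to 0 modulo the current basis, so we have a Gröbner basis.
Inter-reduce: drop elements whose leading term is divisible by another's, tail-reduce, and make monic.
Reduced Gröbner basis: {x_1 + 4*x_2 + 1, x_2**3 + 1/4*x_2**2 - 1/3*x_2}.
Label its elements g_1 = x_1 + 4*x_2 + 1, g_2 = x_2**3 + 1/4*x_2**2 - 1/3*x_2.

Reduce p = -3*x_2**2 - 4*x_2 modulo G:
  leading term x_2**2: no divisor's leading term divides it; move -3*x_2**2 to the remainder.
  leading term x_2: no divisor's leading term divides it; move -4*x_2 to the remainder.
  normal form = -3*x_2**2 - 4*x_2.
The normal form is nonzero, so p ∉ I. Since p minus its normal form lies in I, I + (p) = I + (r) where r = -3*x_2**2 - 4*x_2; decide whether this ideal is the whole ring.
Run Buchberger on G together with r (pairs among the g_i already reduce to 0 since G is a Gröbner basis):
g_1 = x_1 + 4*x_2 + 1, LT = x_1.
g_2 = x_2**3 + 1/4*x_2**2 - 1/3*x_2, LT = x_2**3.
r = -3*x_2**2 - 4*x_2, LT = x_2**2.

S(g_2,r): lcm = x_2**3. S = -13/12*x_2**2 - 1/3*x_2.
  leading term x_2**2: subtract (13/36)·r from -13/12*x_2**2 - 1/3*x_2 → 10/9*x_2
  leading term x_2: no divisor's leading term divides it; move 10/9*x_2 to the remainder.
  remainder 10/9*x_2 ≠ 0; add m_4 = 10/9*x_2 to the basis.

The other S-polynomials (S(g_1,g_2), S(g_1,r), S(g_1,m_4), S(g_2,m_4), S(r,m_4)) all reduce to 0 modulo the current basis, so we have a Gröbner basis.
Inter-reduce: drop elements whose leading term is divisible by another's, tail-reduce, and make monic.
Reduced Gröbner basis: {x_1 + 1, x_2}.
The reduced Gröbner basis of I + (p) is {x_1 + 1, x_2} ≠ {1}, a proper ideal, so the enlarged system stays consistent: p is independent of I, with normal form -3*x_2**2 - 4*x_2.

Ideal membership is decidable via reduction modulo a Gröbner basis.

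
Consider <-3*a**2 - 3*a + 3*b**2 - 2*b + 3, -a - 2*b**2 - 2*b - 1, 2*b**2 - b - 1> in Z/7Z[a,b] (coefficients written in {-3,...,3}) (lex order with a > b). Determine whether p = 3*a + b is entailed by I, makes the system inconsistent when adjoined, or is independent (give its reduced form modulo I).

First compute the reduced Gröbner basis of I by Buchberger's algorithm.
f_1 = -3*a**2 - 3*a + 3*b**2 - 2*b + 3, LT = a**2.
f_2 = -a - 2*b**2 - 2*b - 1, LT = a.
f_3 = 2*b**2 - b - 1, LT = b**2.

S(f_1,f_2): lcm = a**2. S = -2*a*b**2 - 2*a*b - b**2 + 3*b - 1.
  leading term a*b**2: subtract (2*b**2)·f_2 from -2*a*b**2 - 2*a*b - b**2 + 3*b - 1 → -2*a*b - 3*b**4 - 3*b**3 + b**2 + 3*b - 1
  leading term a*b: subtract (2*b)·f_2 from -2*a*b - 3*b**4 - 3*b**3 + b**2 + 3*b - 1 → -3*b**4 + b**3 - 2*b**2 - 2*b - 1
  leading term b**4: subtract (2*b**2)·f_3 from -3*b**4 + b**3 - 2*b**2 - 2*b - 1 → 3*b**3 - 2*b - 1
  leading term b**3: subtract (-2*b)·f_3 from 3*b**3 - 2*b - 1 → -2*b**2 + 3*b - 1
  leading term b**2: subtract (-1)·f_3 from -2*b**2 + 3*b - 1 → 2*b - 2
  leading term b: no divisor's leading term divides it; move 2*b to the remainder.
  leading term 1: no divisor's leading term divides it; move -2 to the remainder.
  remainder 2*b - 2 ≠ 0; add h_4 = 2*b - 2 to the basis.

The other S-polynomials (S(f_1,f_3), S(f_2,f_3), S(f_1,h_4), S(f_2,h_4), S(f_3,h_4)) all reduce to 0 modulo the current basis, so we have a Gröbner basis.
Inter-reduce: drop elements whose leading term is divisible by another's, tail-reduce, and make monic.
Reduced Gröbner basis: {a - 2, b - 1}.
Label its elements g_1 = a - 2, g_2 = b - 1.

Reduce p = 3*a + b modulo G:
  leading term a: subtract (3)·g_1 from 3*a + b → b - 1
  leading term b: subtract (1)·g_2 from b - 1 → 0
  normal form = 0.
Since the normal form is 0, p ∈ I.

3*a + b lies in I (it reduces to 0).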